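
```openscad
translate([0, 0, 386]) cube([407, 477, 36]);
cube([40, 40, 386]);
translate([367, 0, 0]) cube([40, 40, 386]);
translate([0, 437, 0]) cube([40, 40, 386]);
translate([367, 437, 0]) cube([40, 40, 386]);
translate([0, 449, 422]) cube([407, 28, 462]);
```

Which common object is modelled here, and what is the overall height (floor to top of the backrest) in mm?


A chair. The overall height is 884 mm.

A slab on four corner posts with a tall panel at the back — a chair. The seat slab sits at z = 386 with thickness 36, and the 462 mm backrest starts at the seat top, so the overall height is 386 + 36 + 462 = 884 mm.


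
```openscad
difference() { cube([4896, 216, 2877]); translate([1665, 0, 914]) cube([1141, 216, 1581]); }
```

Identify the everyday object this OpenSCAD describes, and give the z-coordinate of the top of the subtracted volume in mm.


A wall with a window opening. The window head height is 2495 mm.

A wall with a rectangular opening subtracted — a window. Sill at z = 914, opening 1581 mm tall, so the head is at 914 + 1581 = 2495 mm.


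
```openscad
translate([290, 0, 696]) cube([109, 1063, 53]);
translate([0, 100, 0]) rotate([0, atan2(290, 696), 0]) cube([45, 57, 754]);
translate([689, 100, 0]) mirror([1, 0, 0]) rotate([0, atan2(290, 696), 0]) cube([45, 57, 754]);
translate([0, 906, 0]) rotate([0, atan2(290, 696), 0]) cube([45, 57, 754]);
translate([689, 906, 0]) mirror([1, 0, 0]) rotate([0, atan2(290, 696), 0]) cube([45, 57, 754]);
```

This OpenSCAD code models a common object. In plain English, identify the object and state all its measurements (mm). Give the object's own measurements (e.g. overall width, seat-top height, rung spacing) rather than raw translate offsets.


A sawhorse. A 109×1063×53 mm beam (x, y, z) sits on two A-frame leg pairs. Each pair is two raked legs of 45×57 mm section (57 mm along y) splaying symmetrically in x. Each leg rises 696 mm vertically over 290 mm of horizontal reach and is 754 mm long along its own axis. Every leg's outer bottom edge rests on the floor and its outer top edge meets a bottom edge of the beam — the left legs (tilting toward +x) meet the beam's −x bottom edge, the right legs (their mirror images, tilting toward −x) meet its +x bottom edge — so the leg tops tuck under the beam, the beam's underside is 696 mm above the floor, and the feet are 689 mm apart outside-to-outside with the beam centred between them. The two leg pairs are set in 100 mm from either end of the beam.


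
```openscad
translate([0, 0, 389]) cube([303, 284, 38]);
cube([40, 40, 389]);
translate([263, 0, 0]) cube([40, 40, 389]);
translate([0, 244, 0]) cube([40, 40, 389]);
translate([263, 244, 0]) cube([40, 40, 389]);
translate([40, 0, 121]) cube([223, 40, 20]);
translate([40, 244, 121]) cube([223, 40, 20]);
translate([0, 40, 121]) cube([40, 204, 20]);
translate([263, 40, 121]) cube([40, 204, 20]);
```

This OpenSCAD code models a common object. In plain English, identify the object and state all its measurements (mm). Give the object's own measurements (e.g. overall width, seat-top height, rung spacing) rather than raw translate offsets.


A simple wooden stool: a rectangular seat 303 mm (x) by 284 mm (y), 38 mm thick, top face at z = 427 mm, on four square legs, each 40×40 mm in cross-section. The legs rest on z = 0, each flush with a corner of the seat. Four stretchers, 40 mm wide and 20 mm tall, connect adjacent legs with their undersides at z = 121 mm, each running between the inner faces of the legs it joins and aligned with the legs' outer faces on the other axis.


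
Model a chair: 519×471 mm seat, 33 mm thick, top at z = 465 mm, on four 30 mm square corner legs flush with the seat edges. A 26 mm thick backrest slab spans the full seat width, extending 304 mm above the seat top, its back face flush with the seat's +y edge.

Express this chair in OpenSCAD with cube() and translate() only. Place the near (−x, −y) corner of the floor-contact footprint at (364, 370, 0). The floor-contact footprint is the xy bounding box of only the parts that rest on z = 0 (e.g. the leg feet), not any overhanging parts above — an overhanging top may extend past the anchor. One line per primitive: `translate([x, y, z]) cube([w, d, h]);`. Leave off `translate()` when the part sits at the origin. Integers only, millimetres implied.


translate([364, 370, 432]) cube([519, 471, 33]);
translate([364, 370, 0]) cube([30, 30, 432]);
translate([853, 370, 0]) cube([30, 30, 432]);
translate([364, 811, 0]) cube([30, 30, 432]);
translate([853, 811, 0]) cube([30, 30, 432]);
translate([364, 815, 465]) cube([519, 26, 304]);


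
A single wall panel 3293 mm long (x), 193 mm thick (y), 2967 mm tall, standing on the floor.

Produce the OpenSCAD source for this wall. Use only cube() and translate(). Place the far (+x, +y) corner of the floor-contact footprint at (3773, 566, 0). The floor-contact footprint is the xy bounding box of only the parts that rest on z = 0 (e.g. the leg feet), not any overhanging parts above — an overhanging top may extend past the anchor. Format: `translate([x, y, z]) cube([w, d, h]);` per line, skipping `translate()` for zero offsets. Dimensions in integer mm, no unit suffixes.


translate([480, 373, 0]) cube([3293, 193, 2967]);


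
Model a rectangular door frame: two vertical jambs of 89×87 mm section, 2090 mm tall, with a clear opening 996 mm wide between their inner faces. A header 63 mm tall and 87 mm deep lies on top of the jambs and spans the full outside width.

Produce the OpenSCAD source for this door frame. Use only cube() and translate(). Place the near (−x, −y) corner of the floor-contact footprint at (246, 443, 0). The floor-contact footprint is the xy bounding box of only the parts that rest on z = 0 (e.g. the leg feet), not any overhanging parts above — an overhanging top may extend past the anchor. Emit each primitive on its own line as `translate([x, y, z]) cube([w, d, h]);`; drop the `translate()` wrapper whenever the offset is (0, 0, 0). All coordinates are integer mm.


translate([246, 443, 0]) cube([89, 87, 2090]);
translate([1331, 443, 0]) cube([89, 87, 2090]);
translate([246, 443, 2090]) cube([1174, 87, 63]);


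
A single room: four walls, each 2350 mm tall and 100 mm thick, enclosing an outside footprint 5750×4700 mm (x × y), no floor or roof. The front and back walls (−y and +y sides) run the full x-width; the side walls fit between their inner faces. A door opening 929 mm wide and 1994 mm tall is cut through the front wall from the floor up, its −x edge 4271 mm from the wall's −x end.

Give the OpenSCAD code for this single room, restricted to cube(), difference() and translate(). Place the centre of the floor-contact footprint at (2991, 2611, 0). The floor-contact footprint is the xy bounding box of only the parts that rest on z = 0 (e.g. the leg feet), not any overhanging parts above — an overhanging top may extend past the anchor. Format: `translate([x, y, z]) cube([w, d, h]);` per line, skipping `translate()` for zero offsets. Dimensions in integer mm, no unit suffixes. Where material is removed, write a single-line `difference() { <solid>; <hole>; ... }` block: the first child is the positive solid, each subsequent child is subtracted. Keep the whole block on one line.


difference() { translate([116, 261, 0]) cube([5750, 100, 2350]); translate([4387, 261, 0]) cube([929, 100, 1994]); }
translate([116, 4861, 0]) cube([5750, 100, 2350]);
translate([116, 361, 0]) cube([100, 4500, 2350]);
translate([5766, 361, 0]) cube([100, 4500, 2350]);


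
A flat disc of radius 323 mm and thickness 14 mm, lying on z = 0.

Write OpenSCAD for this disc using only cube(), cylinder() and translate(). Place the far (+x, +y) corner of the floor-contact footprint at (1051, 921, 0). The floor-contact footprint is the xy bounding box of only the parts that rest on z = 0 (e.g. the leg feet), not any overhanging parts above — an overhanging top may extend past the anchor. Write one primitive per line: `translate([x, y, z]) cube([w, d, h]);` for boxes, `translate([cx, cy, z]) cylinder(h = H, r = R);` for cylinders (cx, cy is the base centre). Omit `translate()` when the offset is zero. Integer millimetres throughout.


translate([728, 598, 0]) cylinder(h = 14, r = 323);


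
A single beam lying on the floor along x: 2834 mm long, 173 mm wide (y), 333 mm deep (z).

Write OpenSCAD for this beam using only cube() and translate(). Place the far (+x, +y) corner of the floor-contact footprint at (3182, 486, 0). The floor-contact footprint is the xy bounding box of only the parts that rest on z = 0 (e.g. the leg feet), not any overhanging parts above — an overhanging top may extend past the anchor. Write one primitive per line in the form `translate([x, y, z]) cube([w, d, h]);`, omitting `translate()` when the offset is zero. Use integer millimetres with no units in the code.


translate([348, 313, 0]) cube([2834, 173, 333]);


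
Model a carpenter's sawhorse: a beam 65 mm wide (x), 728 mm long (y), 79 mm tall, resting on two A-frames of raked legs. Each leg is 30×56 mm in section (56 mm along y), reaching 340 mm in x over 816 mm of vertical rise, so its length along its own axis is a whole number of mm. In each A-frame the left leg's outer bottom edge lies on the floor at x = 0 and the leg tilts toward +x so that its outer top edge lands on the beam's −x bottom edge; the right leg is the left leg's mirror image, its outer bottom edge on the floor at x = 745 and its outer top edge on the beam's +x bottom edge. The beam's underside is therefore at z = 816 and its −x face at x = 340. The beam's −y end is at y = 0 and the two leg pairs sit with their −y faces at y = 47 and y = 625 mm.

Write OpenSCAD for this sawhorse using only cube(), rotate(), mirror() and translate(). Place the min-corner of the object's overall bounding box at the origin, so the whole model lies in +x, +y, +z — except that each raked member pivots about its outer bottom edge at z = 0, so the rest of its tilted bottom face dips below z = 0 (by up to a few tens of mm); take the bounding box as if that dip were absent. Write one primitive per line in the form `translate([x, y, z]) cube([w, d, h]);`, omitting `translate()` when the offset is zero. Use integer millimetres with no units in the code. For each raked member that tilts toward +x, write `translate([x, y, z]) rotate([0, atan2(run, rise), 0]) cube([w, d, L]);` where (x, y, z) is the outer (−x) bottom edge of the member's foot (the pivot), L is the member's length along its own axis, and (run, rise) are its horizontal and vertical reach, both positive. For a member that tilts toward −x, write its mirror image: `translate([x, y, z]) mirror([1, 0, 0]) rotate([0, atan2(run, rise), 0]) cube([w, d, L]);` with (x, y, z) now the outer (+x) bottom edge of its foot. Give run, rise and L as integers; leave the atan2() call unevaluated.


// leg length = √(340² + 816²) = 884
// right-leg outer foot x = 2·340 + 65 = 745
// beam min-corner = (340, 0, 816)
translate([340, 0, 816]) cube([65, 728, 79]);
translate([0, 47, 0]) rotate([0, atan2(340, 816), 0]) cube([30, 56, 884]);
translate([745, 47, 0]) mirror([1, 0, 0]) rotate([0, atan2(340, 816), 0]) cube([30, 56, 884]);
translate([0, 625, 0]) rotate([0, atan2(340, 816), 0]) cube([30, 56, 884]);
translate([745, 625, 0]) mirror([1, 0, 0]) rotate([0, atan2(340, 816), 0]) cube([30, 56, 884]);


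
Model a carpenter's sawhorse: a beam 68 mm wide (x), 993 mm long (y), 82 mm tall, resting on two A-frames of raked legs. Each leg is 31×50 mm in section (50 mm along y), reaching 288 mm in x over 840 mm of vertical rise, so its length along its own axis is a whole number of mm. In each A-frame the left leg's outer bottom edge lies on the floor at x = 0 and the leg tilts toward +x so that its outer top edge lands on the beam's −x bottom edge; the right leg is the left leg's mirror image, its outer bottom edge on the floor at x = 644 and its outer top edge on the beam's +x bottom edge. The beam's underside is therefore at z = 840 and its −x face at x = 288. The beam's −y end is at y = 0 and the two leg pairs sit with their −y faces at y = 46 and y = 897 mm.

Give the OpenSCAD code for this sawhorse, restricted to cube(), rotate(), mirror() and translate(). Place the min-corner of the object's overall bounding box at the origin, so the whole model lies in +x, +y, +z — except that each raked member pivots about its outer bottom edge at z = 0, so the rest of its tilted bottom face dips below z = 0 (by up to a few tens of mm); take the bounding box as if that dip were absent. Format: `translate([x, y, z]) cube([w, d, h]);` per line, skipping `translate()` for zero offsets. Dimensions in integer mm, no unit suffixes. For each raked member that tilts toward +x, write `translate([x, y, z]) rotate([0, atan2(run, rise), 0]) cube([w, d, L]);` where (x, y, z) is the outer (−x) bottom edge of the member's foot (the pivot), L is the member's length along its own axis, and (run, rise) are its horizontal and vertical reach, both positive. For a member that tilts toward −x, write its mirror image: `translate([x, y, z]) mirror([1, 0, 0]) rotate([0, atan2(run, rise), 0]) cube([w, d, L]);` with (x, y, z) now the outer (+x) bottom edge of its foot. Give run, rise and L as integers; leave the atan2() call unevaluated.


translate([288, 0, 840]) cube([68, 993, 82]);
translate([0, 46, 0]) rotate([0, atan2(288, 840), 0]) cube([31, 50, 888]);
translate([644, 46, 0]) mirror([1, 0, 0]) rotate([0, atan2(288, 840), 0]) cube([31, 50, 888]);
translate([0, 897, 0]) rotate([0, atan2(288, 840), 0]) cube([31, 50, 888]);
translate([644, 897, 0]) mirror([1, 0, 0]) rotate([0, atan2(288, 840), 0]) cube([31, 50, 888]);


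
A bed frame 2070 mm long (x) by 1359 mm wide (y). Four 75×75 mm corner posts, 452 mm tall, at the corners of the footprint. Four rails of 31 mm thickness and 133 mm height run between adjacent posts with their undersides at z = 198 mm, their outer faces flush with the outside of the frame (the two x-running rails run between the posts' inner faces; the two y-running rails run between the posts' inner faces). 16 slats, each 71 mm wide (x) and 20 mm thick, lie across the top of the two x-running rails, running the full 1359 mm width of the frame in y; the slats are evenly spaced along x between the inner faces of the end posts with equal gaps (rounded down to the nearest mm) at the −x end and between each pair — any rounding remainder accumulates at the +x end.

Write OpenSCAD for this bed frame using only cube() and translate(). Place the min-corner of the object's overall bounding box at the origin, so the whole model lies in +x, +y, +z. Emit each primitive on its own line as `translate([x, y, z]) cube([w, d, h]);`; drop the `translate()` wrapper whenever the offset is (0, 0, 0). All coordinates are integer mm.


cube([75, 75, 452]);
translate([0, 1284, 0]) cube([75, 75, 452]);
translate([1995, 0, 0]) cube([75, 75, 452]);
translate([1995, 1284, 0]) cube([75, 75, 452]);
translate([75, 0, 198]) cube([1920, 31, 133]);
translate([75, 1328, 198]) cube([1920, 31, 133]);
translate([0, 75, 198]) cube([31, 1209, 133]);
translate([2039, 75, 198]) cube([31, 1209, 133]);
translate([121, 0, 331]) cube([71, 1359, 20]);
translate([238, 0, 331]) cube([71, 1359, 20]);
translate([355, 0, 331]) cube([71, 1359, 20]);
translate([472, 0, 331]) cube([71, 1359, 20]);
translate([589, 0, 331]) cube([71, 1359, 20]);
translate([706, 0, 331]) cube([71, 1359, 20]);
translate([823, 0, 331]) cube([71, 1359, 20]);
translate([940, 0, 331]) cube([71, 1359, 20]);
translate([1057, 0, 331]) cube([71, 1359, 20]);
translate([1174, 0, 331]) cube([71, 1359, 20]);
translate([1291, 0, 331]) cube([71, 1359, 20]);
translate([1408, 0, 331]) cube([71, 1359, 20]);
translate([1525, 0, 331]) cube([71, 1359, 20]);
translate([1642, 0, 331]) cube([71, 1359, 20]);
translate([1759, 0, 331]) cube([71, 1359, 20]);
translate([1876, 0, 331]) cube([71, 1359, 20]);


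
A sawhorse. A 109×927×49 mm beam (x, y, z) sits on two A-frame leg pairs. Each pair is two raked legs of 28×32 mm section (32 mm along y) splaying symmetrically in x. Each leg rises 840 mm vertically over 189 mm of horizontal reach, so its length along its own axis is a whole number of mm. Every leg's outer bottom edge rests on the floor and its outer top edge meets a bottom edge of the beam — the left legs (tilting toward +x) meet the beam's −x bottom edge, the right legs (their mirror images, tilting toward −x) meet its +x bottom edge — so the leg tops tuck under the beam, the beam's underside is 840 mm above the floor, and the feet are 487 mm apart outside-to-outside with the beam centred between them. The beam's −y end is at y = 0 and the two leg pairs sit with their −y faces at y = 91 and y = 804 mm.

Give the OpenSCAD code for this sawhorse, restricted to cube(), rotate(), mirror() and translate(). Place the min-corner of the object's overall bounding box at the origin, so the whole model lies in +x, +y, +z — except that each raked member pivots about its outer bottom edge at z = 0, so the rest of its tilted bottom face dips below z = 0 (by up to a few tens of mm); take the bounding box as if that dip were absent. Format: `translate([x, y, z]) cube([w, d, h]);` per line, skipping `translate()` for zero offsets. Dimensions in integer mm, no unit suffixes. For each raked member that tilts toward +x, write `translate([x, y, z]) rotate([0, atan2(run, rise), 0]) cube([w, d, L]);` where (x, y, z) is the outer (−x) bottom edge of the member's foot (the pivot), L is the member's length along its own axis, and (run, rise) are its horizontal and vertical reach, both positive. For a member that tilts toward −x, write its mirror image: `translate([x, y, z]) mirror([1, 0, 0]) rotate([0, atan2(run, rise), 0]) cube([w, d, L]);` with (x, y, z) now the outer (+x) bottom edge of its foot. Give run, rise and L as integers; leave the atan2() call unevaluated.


translate([189, 0, 840]) cube([109, 927, 49]);
translate([0, 91, 0]) rotate([0, atan2(189, 840), 0]) cube([28, 32, 861]);
translate([487, 91, 0]) mirror([1, 0, 0]) rotate([0, atan2(189, 840), 0]) cube([28, 32, 861]);
translate([0, 804, 0]) rotate([0, atan2(189, 840), 0]) cube([28, 32, 861]);
translate([487, 804, 0]) mirror([1, 0, 0]) rotate([0, atan2(189, 840), 0]) cube([28, 32, 861]);


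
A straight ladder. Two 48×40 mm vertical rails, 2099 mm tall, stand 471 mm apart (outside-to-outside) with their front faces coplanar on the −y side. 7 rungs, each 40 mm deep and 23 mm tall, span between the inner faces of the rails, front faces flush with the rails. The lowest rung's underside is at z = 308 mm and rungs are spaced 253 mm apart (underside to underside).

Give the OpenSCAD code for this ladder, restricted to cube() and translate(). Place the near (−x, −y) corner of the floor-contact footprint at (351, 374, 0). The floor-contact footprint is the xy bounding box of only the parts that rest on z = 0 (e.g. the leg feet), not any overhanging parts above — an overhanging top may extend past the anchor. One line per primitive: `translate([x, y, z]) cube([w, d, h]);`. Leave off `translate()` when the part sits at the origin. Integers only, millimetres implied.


// rung span = 471 - 2*48 = 375
// rung[k] z = 308 + k*253
translate([351, 374, 0]) cube([48, 40, 2099]);
translate([774, 374, 0]) cube([48, 40, 2099]);
translate([399, 374, 308]) cube([375, 40, 23]);
translate([399, 374, 561]) cube([375, 40, 23]);
translate([399, 374, 814]) cube([375, 40, 23]);
translate([399, 374, 1067]) cube([375, 40, 23]);
translate([399, 374, 1320]) cube([375, 40, 23]);
translate([399, 374, 1573]) cube([375, 40, 23]);
translate([399, 374, 1826]) cube([375, 40, 23]);


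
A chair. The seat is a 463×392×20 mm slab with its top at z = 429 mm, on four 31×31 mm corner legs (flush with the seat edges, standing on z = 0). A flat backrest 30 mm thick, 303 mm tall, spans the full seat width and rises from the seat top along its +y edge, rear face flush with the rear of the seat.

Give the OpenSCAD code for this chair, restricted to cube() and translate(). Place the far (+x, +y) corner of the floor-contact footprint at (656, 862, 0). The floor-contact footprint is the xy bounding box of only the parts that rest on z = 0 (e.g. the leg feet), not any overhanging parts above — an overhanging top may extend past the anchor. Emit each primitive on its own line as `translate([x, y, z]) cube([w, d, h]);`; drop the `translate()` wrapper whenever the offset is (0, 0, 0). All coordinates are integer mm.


translate([193, 470, 409]) cube([463, 392, 20]);
translate([193, 470, 0]) cube([31, 31, 409]);
translate([625, 470, 0]) cube([31, 31, 409]);
translate([193, 831, 0]) cube([31, 31, 409]);
translate([625, 831, 0]) cube([31, 31, 409]);
translate([193, 832, 429]) cube([463, 30, 303]);


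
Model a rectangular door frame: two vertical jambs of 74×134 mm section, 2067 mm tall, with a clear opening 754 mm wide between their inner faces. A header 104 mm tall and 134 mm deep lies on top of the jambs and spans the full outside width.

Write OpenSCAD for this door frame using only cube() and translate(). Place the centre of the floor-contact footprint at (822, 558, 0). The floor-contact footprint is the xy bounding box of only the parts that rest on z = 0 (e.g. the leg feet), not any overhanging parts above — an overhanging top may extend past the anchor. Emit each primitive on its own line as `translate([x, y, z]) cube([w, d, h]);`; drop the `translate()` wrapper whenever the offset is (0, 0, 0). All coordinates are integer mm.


translate([371, 491, 0]) cube([74, 134, 2067]);
translate([1199, 491, 0]) cube([74, 134, 2067]);
translate([371, 491, 2067]) cube([902, 134, 104]);


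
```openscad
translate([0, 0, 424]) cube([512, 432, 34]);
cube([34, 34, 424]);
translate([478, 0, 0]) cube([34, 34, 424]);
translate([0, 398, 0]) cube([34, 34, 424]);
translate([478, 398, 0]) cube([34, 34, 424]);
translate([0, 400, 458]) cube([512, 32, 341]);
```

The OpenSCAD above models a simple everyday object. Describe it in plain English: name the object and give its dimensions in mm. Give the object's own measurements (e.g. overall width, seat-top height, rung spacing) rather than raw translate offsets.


A chair. The seat is a 512×432×34 mm slab with its top at z = 458 mm, on four 34×34 mm corner legs (flush with the seat edges, standing on z = 0). A flat backrest 32 mm thick, 341 mm tall, spans the full seat width and rises from the seat top along its +y edge, rear face flush with the rear of the seat.


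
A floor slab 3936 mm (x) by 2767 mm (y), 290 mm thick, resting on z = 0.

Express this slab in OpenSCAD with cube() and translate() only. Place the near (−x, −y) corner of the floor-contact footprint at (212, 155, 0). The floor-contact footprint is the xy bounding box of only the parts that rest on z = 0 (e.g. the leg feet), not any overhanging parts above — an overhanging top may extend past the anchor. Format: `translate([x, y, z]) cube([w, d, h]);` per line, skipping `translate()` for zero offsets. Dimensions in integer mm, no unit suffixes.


translate([212, 155, 0]) cube([3936, 2767, 290]);


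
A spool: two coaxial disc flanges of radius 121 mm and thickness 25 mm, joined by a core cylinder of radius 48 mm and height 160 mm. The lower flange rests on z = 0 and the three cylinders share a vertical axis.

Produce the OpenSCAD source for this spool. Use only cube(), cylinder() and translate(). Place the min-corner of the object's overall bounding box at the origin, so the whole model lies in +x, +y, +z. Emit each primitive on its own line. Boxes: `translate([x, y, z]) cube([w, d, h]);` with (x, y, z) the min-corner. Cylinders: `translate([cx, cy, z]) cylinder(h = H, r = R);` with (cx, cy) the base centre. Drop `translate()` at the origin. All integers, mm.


translate([121, 121, 0]) cylinder(h = 25, r = 121);
translate([121, 121, 25]) cylinder(h = 160, r = 48);
translate([121, 121, 185]) cylinder(h = 25, r = 121);


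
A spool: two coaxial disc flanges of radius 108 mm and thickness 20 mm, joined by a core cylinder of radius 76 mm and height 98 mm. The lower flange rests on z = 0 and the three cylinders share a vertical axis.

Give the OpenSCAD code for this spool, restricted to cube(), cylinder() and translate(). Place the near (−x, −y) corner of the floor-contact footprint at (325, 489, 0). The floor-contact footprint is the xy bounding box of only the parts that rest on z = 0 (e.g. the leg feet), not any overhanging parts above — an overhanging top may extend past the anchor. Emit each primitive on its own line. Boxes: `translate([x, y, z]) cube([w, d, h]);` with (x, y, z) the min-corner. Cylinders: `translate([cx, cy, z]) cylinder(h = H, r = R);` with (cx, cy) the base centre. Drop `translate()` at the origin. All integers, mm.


translate([433, 597, 0]) cylinder(h = 20, r = 108);
translate([433, 597, 20]) cylinder(h = 98, r = 76);
translate([433, 597, 118]) cylinder(h = 20, r = 108);


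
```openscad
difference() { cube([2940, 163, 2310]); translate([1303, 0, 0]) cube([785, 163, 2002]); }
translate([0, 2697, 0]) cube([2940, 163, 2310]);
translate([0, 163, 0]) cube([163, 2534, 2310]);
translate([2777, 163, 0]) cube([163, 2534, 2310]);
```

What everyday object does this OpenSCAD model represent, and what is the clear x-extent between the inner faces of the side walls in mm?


A single room. The interior width is 2614 mm.

Four walls enclosing a rectangle with a door in the front wall — a room. Outside width 2940 minus two 163 mm walls gives 2614 mm.


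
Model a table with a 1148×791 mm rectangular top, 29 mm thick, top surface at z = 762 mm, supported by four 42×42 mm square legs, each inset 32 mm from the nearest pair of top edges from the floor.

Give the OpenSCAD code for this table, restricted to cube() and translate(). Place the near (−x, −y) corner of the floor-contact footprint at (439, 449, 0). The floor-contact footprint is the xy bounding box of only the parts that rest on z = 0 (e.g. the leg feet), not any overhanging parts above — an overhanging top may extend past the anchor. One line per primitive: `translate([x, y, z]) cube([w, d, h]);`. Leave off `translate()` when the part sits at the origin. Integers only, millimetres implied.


translate([407, 417, 733]) cube([1148, 791, 29]);
translate([439, 449, 0]) cube([42, 42, 733]);
translate([1481, 449, 0]) cube([42, 42, 733]);
translate([439, 1134, 0]) cube([42, 42, 733]);
translate([1481, 1134, 0]) cube([42, 42, 733]);


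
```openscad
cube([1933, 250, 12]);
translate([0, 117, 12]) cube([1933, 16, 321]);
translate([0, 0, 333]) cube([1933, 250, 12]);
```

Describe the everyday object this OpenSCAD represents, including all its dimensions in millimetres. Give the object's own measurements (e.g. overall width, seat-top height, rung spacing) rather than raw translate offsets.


An I-beam lying along x, 1933 mm long. Overall section height 345 mm. Two flanges 250 mm wide (y) and 12 mm thick, one on the floor and one at the top; a web 16 mm thick runs between them, centred on the flange width.


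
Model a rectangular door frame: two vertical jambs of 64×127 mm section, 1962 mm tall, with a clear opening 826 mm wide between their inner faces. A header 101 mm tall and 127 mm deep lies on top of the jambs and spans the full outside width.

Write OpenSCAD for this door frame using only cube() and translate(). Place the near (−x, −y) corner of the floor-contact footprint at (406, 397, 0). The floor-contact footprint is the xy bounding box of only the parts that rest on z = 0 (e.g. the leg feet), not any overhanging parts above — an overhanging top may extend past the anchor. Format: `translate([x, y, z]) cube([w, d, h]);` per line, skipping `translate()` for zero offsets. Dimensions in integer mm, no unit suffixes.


translate([406, 397, 0]) cube([64, 127, 1962]);
translate([1296, 397, 0]) cube([64, 127, 1962]);
translate([406, 397, 1962]) cube([954, 127, 101]);


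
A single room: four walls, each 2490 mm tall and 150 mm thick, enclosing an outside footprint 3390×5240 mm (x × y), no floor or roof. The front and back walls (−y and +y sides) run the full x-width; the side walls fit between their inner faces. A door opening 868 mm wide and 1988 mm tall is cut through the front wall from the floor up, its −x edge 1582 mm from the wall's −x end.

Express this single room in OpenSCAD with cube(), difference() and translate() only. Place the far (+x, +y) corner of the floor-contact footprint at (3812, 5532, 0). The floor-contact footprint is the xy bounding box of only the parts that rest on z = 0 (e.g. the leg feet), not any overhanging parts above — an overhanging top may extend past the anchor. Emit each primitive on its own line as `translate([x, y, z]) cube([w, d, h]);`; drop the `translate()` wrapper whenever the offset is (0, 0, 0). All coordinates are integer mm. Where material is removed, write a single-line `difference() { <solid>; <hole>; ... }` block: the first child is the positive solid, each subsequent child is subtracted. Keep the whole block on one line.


difference() { translate([422, 292, 0]) cube([3390, 150, 2490]); translate([2004, 292, 0]) cube([868, 150, 1988]); }
translate([422, 5382, 0]) cube([3390, 150, 2490]);
translate([422, 442, 0]) cube([150, 4940, 2490]);
translate([3662, 442, 0]) cube([150, 4940, 2490]);


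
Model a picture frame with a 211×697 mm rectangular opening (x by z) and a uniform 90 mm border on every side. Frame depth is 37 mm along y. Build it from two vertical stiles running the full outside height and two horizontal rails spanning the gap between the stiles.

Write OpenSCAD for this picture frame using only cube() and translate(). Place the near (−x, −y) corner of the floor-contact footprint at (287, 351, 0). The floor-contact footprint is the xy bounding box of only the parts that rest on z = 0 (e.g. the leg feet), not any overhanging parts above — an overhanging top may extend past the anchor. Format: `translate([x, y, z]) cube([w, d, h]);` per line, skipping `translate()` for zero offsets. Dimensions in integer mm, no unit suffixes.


translate([287, 351, 0]) cube([90, 37, 877]);
translate([588, 351, 0]) cube([90, 37, 877]);
translate([377, 351, 0]) cube([211, 37, 90]);
translate([377, 351, 787]) cube([211, 37, 90]);


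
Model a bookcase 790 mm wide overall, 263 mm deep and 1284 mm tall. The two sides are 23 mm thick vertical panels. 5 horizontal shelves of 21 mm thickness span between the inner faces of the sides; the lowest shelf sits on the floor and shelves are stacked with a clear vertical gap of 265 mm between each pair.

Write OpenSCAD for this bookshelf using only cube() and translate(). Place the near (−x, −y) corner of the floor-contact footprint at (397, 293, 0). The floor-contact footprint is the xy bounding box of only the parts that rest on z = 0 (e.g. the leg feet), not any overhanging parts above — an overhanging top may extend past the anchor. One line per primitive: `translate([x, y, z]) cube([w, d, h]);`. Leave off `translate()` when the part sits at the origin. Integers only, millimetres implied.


translate([397, 293, 0]) cube([23, 263, 1284]);
translate([1164, 293, 0]) cube([23, 263, 1284]);
translate([420, 293, 0]) cube([744, 263, 21]);
translate([420, 293, 286]) cube([744, 263, 21]);
translate([420, 293, 572]) cube([744, 263, 21]);
translate([420, 293, 858]) cube([744, 263, 21]);
translate([420, 293, 1144]) cube([744, 263, 21]);


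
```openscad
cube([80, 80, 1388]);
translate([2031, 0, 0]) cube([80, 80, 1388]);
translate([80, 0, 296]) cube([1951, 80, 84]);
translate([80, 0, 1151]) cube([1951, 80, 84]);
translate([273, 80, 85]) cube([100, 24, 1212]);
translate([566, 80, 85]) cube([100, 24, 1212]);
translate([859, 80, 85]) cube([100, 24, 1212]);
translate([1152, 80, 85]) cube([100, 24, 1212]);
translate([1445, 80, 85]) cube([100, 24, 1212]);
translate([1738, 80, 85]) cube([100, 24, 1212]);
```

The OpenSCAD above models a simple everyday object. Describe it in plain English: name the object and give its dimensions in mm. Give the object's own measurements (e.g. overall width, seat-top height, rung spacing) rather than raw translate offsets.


A fence section. Two 80×80 mm posts, 1388 mm tall, stand on the floor with a clear span of 1951 mm between their inner faces. Two horizontal rails of 80×84 mm section span the gap between the posts with their undersides at z = 296 mm and z = 1151 mm, flush with the posts' −y face. 6 pickets, each 100 mm wide, 24 mm thick and 1212 mm tall, are fixed to the +y face of the rails with their bottoms at z = 85 mm, spaced across the span with a 193 mm gap after the −x post and between neighbouring pickets and before the +x post.


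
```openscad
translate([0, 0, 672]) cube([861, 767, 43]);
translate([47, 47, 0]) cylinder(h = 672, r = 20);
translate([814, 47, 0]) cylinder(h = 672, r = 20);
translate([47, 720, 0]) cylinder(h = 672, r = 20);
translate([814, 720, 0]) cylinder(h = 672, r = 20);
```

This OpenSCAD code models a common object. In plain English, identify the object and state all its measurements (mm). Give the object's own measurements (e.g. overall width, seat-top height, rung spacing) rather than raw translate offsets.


A rectangular dining table. The top is 861×767×43 mm with its upper surface at z = 715 mm. It stands on four round legs of 40 mm diameter, each leg's bounding box inset 27 mm from the nearest pair of top edges, running from the floor to the underside of the top.


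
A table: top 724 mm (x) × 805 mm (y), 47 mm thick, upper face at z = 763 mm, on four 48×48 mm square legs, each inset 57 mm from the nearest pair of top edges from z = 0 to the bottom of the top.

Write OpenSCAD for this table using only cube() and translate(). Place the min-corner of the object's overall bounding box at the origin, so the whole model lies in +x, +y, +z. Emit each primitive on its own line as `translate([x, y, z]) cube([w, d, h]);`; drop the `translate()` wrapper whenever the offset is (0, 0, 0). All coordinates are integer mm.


translate([0, 0, 716]) cube([724, 805, 47]);
translate([57, 57, 0]) cube([48, 48, 716]);
translate([619, 57, 0]) cube([48, 48, 716]);
translate([57, 700, 0]) cube([48, 48, 716]);
translate([619, 700, 0]) cube([48, 48, 716]);


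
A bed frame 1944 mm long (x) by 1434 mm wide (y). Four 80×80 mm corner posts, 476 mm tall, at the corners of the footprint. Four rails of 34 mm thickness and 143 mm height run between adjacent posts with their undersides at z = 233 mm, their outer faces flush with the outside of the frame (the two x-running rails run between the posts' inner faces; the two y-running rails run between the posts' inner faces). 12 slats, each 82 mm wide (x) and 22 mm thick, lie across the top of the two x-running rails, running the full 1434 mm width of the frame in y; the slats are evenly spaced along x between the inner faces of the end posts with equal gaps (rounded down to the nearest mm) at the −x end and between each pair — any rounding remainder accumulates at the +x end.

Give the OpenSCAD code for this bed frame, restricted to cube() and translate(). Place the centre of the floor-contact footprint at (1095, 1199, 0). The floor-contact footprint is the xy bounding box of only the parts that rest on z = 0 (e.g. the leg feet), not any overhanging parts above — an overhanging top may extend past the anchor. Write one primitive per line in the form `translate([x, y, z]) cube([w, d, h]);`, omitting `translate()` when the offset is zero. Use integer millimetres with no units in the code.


translate([123, 482, 0]) cube([80, 80, 476]);
translate([123, 1836, 0]) cube([80, 80, 476]);
translate([1987, 482, 0]) cube([80, 80, 476]);
translate([1987, 1836, 0]) cube([80, 80, 476]);
translate([203, 482, 233]) cube([1784, 34, 143]);
translate([203, 1882, 233]) cube([1784, 34, 143]);
translate([123, 562, 233]) cube([34, 1274, 143]);
translate([2033, 562, 233]) cube([34, 1274, 143]);
translate([264, 482, 376]) cube([82, 1434, 22]);
translate([407, 482, 376]) cube([82, 1434, 22]);
translate([550, 482, 376]) cube([82, 1434, 22]);
translate([693, 482, 376]) cube([82, 1434, 22]);
translate([836, 482, 376]) cube([82, 1434, 22]);
translate([979, 482, 376]) cube([82, 1434, 22]);
translate([1122, 482, 376]) cube([82, 1434, 22]);
translate([1265, 482, 376]) cube([82, 1434, 22]);
translate([1408, 482, 376]) cube([82, 1434, 22]);
translate([1551, 482, 376]) cube([82, 1434, 22]);
translate([1694, 482, 376]) cube([82, 1434, 22]);
translate([1837, 482, 376]) cube([82, 1434, 22]);


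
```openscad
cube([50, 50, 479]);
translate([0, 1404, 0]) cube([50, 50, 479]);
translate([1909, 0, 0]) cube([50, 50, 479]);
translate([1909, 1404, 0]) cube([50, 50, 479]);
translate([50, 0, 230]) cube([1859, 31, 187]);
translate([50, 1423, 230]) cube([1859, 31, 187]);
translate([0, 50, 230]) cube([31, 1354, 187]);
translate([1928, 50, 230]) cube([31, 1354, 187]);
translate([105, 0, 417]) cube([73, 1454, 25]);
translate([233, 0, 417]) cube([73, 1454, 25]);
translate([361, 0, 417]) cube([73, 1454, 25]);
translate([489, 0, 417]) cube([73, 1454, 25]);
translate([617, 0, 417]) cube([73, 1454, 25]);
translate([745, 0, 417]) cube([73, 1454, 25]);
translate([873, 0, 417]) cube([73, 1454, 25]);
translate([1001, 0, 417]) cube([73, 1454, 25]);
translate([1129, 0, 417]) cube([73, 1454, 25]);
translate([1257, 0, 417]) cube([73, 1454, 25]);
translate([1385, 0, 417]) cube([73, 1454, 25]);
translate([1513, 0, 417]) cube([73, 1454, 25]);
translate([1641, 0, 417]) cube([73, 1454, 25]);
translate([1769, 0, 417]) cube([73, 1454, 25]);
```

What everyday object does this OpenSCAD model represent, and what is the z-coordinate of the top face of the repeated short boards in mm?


A bed frame. The slat-top height is 442 mm.

Four posts, four rails, and a row of slats — a bed frame. Slats sit on the rails at z = 230 + 187 = 417; with slat thickness 25, the top is 442 mm.


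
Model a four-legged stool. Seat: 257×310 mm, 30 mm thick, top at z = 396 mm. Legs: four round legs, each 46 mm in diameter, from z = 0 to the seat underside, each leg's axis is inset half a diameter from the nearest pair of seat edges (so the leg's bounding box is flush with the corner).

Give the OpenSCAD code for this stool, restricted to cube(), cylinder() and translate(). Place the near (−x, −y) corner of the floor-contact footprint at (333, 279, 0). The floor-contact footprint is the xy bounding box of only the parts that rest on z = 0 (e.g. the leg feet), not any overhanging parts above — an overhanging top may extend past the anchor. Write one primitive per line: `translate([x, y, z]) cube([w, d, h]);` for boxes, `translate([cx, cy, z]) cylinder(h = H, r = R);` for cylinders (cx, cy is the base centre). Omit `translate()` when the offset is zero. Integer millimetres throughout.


// leg_h = 396 - 30 = 366
translate([333, 279, 366]) cube([257, 310, 30]);
translate([356, 302, 0]) cylinder(h = 366, r = 23);
translate([567, 302, 0]) cylinder(h = 366, r = 23);
translate([356, 566, 0]) cylinder(h = 366, r = 23);
translate([567, 566, 0]) cylinder(h = 366, r = 23);


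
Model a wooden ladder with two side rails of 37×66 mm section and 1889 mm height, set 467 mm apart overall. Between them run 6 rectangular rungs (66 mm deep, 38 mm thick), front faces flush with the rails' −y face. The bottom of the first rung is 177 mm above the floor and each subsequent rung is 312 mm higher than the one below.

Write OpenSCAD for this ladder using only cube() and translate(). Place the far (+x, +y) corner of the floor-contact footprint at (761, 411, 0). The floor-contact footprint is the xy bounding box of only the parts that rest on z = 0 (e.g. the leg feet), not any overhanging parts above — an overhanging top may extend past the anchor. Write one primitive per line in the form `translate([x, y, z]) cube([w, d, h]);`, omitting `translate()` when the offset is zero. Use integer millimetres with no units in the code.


translate([294, 345, 0]) cube([37, 66, 1889]);
translate([724, 345, 0]) cube([37, 66, 1889]);
translate([331, 345, 177]) cube([393, 66, 38]);
translate([331, 345, 489]) cube([393, 66, 38]);
translate([331, 345, 801]) cube([393, 66, 38]);
translate([331, 345, 1113]) cube([393, 66, 38]);
translate([331, 345, 1425]) cube([393, 66, 38]);
translate([331, 345, 1737]) cube([393, 66, 38]);
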